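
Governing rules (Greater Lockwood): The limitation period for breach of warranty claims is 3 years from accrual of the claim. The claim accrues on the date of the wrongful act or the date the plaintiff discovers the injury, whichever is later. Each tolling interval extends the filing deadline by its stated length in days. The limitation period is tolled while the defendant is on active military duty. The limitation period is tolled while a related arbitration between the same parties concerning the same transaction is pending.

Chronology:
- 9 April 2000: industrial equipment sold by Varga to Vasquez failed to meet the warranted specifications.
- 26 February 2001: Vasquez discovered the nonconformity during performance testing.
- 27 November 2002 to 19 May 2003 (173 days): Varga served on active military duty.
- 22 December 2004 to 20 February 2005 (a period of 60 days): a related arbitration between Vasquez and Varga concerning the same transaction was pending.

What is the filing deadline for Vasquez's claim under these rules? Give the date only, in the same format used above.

17 August 2004

The claim accrued on 26 February 2001 — the later of the 9 April 2000 act and the 26 February 2001 discovery.
The untolled deadline — 3 years after 26 February 2001 — is 26 February 2004.
The defendant's active military service from 27 November 2002 to 19 May 2003 tolled the period for 173 days, extending the deadline to 17 August 2004.
The pending related arbitration from 22 December 2004 to 20 February 2005 began after the period had already run on 17 August 2004, so it has no tolling effect.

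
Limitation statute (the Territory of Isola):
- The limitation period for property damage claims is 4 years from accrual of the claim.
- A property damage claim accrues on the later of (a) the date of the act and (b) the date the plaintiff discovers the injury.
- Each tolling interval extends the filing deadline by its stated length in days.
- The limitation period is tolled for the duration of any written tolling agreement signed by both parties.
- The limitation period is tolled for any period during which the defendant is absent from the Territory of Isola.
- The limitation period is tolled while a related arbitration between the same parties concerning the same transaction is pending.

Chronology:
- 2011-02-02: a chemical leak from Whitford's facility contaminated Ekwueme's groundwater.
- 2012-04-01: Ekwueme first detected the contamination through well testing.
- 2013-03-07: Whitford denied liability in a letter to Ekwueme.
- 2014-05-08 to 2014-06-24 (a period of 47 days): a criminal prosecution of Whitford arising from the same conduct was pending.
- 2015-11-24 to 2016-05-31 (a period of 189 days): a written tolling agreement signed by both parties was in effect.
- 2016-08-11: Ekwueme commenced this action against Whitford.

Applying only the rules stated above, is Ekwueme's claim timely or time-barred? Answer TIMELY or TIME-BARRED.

Because discovery on 2012-04-01 post-dates the 2011-02-02 act, accrual under the later-of rule falls on 2012-04-01.
The untolled deadline — 4 years after 2012-04-01 — is 2016-04-01.
The written tolling agreement from 2015-11-24 to 2016-05-31 tolled the period for 189 days, extending the deadline to 2016-10-07.
No stated provision tolls the period for a criminal prosecution, so the interval from 2014-05-08 to 2014-06-24 has no effect on the deadline.
Nothing else in the chronology tolls or restarts the period.
Ekwueme filed on 2016-08-11, before the 2016-10-07 deadline, so the action is timely.

TIMELY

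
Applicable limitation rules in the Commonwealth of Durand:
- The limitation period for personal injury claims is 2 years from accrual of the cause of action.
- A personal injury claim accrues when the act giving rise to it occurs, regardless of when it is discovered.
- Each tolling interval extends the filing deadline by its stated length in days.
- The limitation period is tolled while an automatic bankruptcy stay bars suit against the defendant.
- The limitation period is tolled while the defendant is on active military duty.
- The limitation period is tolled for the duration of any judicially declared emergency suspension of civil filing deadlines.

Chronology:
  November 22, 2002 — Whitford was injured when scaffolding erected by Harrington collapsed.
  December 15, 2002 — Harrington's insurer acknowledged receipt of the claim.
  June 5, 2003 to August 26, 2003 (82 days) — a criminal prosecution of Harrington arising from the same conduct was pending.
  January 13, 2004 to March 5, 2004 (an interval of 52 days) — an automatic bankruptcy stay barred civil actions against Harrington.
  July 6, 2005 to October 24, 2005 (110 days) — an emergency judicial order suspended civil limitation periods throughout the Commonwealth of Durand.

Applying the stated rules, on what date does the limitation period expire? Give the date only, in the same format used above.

The cause of action accrued on November 22, 2002, the date of the act.
Adding the 2 years base period to November 22, 2002 gives a deadline of November 22, 2004, before any tolling.
Because the automatic bankruptcy stay ran from January 13, 2004 to March 5, 2004, the deadline is extended by 52 days to January 13, 2005.
By the time the emergency suspension of filing deadlines began on July 6, 2005, the limitation period had already expired on January 13, 2005; that interval cannot revive it.
Although a criminal prosecution ran from June 5, 2003 to August 26, 2003, the stated rules do not make that a tolling event, so it is disregarded.
The other events in the timeline have no effect on the limitation period under the stated rules.

January 13, 2005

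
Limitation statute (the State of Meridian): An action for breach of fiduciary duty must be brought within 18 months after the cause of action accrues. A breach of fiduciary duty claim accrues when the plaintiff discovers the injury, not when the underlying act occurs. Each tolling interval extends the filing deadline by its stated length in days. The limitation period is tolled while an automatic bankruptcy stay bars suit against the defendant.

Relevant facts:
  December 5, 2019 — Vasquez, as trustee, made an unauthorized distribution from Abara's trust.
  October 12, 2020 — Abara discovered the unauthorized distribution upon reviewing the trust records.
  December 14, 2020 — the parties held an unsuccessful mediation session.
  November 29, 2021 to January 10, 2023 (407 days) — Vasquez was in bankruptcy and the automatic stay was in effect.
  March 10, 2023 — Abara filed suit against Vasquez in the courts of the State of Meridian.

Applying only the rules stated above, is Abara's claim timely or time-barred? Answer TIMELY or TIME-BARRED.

TIMELY

Under the discovery rule, the claim accrued on October 12, 2020, when Abara discovered the injury — not on the December 5, 2019 date of the underlying act.
The untolled deadline — 18 months after October 12, 2020 — is April 12, 2022.
Because the automatic bankruptcy stay ran from November 29, 2021 to January 10, 2023, the deadline is extended by 407 days to May 24, 2023.
None of the other events listed affects the running of the period under the stated rules.
Abara filed on March 10, 2023, before the May 24, 2023 deadline, so the action is timely.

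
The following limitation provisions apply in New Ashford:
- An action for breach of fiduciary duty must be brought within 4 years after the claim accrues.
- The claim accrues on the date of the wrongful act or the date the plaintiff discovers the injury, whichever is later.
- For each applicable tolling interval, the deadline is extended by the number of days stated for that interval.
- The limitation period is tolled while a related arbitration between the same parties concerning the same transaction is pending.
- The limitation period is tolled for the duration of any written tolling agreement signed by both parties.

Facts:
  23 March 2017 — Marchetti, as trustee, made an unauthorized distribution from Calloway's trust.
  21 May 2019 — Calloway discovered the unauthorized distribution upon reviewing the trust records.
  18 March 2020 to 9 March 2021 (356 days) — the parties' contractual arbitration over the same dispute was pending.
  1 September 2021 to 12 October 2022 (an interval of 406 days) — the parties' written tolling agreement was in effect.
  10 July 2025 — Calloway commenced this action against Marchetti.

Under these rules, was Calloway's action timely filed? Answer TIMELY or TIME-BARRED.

TIME-BARRED

The claim accrued on 21 May 2019 — the later of the 23 March 2017 act and the 21 May 2019 discovery.
Adding the 4 years base period to 21 May 2019 gives a deadline of 21 May 2023, before any tolling.
Because the pending related arbitration ran from 18 March 2020 to 9 March 2021, the deadline is extended by 356 days to 11 May 2024.
Because the written tolling agreement ran from 1 September 2021 to 12 October 2022, the deadline is extended by 406 days to 21 June 2025.
Calloway filed on 10 July 2025, after the 21 June 2025 deadline, so the action is time-barred.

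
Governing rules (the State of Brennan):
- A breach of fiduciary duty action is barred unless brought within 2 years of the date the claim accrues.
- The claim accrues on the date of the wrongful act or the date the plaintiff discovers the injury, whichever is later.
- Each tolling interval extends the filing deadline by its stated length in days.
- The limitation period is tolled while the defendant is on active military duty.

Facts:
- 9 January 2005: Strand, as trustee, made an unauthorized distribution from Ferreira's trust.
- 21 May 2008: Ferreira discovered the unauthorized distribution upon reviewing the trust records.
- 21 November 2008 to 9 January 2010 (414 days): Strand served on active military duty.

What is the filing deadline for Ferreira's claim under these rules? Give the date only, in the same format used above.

Because discovery on 21 May 2008 post-dates the 9 January 2005 act, accrual under the later-of rule falls on 21 May 2008.
The untolled deadline — 2 years after 21 May 2008 — is 21 May 2010.
Because the defendant's active military service ran from 21 November 2008 to 9 January 2010, the deadline is extended by 414 days to 9 July 2011.

9 July 2011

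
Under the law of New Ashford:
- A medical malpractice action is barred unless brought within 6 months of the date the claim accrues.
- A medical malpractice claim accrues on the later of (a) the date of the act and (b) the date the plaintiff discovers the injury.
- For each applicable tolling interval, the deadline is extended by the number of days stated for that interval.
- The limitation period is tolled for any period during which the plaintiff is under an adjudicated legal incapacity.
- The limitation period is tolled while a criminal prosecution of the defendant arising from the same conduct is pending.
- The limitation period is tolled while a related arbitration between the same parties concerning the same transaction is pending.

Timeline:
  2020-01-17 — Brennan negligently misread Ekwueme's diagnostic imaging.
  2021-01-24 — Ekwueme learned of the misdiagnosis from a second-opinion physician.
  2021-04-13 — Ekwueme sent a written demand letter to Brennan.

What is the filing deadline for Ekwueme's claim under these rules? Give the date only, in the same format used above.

2021-07-24

Taking the later of the act (2020-01-17) and discovery (2021-01-24), the claim accrued on 2021-01-24.
Adding the 6 months base period to 2021-01-24 gives a deadline of 2021-07-24, before any tolling.
None of the other events listed affects the running of the period under the stated rules.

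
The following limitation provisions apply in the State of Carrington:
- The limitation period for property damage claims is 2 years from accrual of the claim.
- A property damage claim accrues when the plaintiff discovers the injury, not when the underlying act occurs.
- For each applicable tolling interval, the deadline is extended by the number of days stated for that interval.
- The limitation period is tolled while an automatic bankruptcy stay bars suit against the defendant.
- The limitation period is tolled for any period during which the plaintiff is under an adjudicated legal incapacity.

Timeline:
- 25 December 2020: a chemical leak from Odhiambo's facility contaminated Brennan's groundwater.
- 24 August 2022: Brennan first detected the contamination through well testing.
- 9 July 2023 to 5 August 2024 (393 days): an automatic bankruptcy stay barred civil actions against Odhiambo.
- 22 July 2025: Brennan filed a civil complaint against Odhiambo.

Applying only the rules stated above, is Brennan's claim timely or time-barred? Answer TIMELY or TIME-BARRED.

Under the discovery rule, the claim accrued on 24 August 2022, when Brennan discovered the injury — not on the 25 December 2020 date of the underlying act.
Adding the 2 years base period to 24 August 2022 gives a deadline of 24 August 2024, before any tolling.
The period was tolled for 393 days by the automatic bankruptcy stay (9 July 2023 to 5 August 2024), pushing the deadline to 21 September 2025.
The 22 July 2025 filing precedes the 21 September 2025 deadline; the claim is timely.

TIMELY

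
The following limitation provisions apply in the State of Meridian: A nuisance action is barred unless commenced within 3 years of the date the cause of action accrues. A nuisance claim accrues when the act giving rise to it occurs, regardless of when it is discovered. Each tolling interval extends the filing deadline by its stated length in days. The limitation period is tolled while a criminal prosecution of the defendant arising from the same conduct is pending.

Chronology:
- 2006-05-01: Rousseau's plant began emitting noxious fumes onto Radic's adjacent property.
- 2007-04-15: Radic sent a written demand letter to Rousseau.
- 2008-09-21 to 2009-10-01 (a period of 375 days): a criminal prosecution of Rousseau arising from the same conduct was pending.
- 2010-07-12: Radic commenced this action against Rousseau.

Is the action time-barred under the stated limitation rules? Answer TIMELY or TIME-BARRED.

TIME-BARRED

The cause of action accrued on 2006-05-01, the date of the act.
Adding the 3 years base period to 2006-05-01 gives a deadline of 2009-05-01, before any tolling.
Because the pending criminal prosecution ran from 2008-09-21 to 2009-10-01, the deadline is extended by 375 days to 2010-05-11.
The other events in the timeline have no effect on the limitation period under the stated rules.
Radic filed on 2010-07-12, after the 2010-05-11 deadline, so the action is time-barred.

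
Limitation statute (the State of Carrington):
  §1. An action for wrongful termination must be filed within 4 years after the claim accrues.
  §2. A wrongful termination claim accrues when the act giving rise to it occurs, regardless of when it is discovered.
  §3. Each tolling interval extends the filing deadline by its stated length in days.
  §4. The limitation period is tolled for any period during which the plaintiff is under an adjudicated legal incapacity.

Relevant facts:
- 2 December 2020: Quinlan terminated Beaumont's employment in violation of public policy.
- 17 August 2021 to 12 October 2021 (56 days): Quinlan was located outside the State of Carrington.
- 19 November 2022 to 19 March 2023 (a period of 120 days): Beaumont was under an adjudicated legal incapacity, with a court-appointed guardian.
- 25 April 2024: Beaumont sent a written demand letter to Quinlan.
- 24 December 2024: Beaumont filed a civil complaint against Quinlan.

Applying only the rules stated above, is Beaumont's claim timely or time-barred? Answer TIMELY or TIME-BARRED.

The claim accrued on 2 December 2020, when the wrongful act occurred.
The untolled deadline — 4 years after 2 December 2020 — is 2 December 2024.
The plaintiff's legal incapacity from 19 November 2022 to 19 March 2023 tolled the period for 120 days, extending the deadline to 1 April 2025.
The defendant's absence from the jurisdiction from 17 August 2021 to 12 October 2021 does not toll the period, because no stated rule makes the defendant's absence a tolling event.
Nothing else in the chronology tolls or restarts the period.
The 24 December 2024 filing precedes the 1 April 2025 deadline; the claim is timely.

TIMELY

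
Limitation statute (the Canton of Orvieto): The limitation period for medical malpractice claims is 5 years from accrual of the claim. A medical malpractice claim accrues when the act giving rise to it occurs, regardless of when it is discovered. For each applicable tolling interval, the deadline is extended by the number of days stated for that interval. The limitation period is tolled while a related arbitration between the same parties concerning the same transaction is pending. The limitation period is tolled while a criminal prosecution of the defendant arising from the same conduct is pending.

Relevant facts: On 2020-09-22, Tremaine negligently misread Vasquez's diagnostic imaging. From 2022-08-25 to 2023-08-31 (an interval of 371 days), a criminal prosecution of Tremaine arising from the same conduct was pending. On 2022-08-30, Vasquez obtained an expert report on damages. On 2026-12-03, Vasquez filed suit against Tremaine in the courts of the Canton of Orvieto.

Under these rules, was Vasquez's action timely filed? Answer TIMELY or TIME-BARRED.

TIME-BARRED

The limitation period began to run on 2020-09-22.
5 years from 2020-09-22 is 2025-09-22.
The period was tolled for 371 days by the pending criminal prosecution (2022-08-25 to 2023-08-31), pushing the deadline to 2026-09-28.
The other events in the timeline have no effect on the limitation period under the stated rules.
Filing on 2026-12-03 missed the 2026-09-28 deadline — the action is time-barred.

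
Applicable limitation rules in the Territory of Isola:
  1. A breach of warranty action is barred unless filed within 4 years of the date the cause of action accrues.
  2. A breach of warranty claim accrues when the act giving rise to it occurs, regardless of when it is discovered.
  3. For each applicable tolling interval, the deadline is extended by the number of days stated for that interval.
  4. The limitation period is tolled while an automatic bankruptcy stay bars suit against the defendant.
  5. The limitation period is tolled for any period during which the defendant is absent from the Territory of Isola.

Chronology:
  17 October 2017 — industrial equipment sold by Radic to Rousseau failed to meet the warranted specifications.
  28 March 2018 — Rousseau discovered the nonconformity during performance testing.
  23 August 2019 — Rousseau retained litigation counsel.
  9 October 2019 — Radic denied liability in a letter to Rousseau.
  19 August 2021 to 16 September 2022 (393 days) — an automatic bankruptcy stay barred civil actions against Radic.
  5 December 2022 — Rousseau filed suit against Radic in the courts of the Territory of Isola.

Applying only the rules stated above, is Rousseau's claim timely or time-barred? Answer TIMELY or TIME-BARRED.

TIME-BARRED

Accrual is governed by the date of the act, so the period began to run on 17 October 2017; the later discovery on 28 March 2018 is irrelevant under the stated rule.
The untolled deadline — 4 years after 17 October 2017 — is 17 October 2021.
The period was tolled for 393 days by the automatic bankruptcy stay (19 August 2021 to 16 September 2022), pushing the deadline to 14 November 2022.
Nothing else in the chronology tolls or restarts the period.
Rousseau filed on 5 December 2022, after the 14 November 2022 deadline, so the action is time-barred.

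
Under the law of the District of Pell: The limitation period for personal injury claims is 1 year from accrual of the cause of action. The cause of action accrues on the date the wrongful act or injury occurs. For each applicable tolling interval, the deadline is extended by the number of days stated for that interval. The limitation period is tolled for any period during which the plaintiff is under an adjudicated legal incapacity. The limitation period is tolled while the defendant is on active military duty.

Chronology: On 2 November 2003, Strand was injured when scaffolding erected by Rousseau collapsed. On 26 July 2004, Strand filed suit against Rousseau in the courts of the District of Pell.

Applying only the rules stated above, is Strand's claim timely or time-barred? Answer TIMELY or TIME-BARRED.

TIMELY

The claim accrued on 2 November 2003, when the wrongful act occurred.
The untolled deadline — 1 year after 2 November 2003 — is 2 November 2004.
The 26 July 2004 filing precedes the 2 November 2004 deadline; the claim is timely.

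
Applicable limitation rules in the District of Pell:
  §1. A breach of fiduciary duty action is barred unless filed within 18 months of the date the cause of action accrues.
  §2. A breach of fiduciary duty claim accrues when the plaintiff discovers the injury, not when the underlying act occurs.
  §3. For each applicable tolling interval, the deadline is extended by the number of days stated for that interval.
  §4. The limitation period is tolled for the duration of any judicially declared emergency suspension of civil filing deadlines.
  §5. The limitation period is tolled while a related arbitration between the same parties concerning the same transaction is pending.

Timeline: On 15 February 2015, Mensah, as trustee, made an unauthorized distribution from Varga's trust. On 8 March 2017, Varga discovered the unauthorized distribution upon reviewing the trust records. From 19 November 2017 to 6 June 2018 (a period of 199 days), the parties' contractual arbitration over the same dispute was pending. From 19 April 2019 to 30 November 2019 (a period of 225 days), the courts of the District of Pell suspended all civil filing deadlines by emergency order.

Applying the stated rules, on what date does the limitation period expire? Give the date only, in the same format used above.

26 March 2019

Accrual is tied to discovery, so the period began on 8 March 2017 rather than on 15 February 2015 when the act occurred.
18 months from 8 March 2017 is 8 September 2018.
The pending related arbitration from 19 November 2017 to 6 June 2018 tolled the period for 199 days, extending the deadline to 26 March 2019.
By the time the emergency suspension of filing deadlines began on 19 April 2019, the limitation period had already expired on 26 March 2019; that interval cannot revive it.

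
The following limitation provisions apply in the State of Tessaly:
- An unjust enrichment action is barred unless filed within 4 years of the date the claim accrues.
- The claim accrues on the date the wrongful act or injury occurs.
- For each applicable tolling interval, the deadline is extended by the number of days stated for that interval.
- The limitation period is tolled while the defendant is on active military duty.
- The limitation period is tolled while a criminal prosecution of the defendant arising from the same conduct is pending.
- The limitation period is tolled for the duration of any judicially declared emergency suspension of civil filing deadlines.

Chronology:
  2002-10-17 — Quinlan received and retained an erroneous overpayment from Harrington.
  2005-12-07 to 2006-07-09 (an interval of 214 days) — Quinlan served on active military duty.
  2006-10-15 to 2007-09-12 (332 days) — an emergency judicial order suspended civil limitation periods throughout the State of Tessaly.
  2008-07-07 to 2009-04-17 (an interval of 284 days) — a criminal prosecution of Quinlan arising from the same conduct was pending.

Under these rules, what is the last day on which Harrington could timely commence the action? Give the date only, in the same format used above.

The claim accrued on 2002-10-17, the date of the act.
4 years from 2002-10-17 is 2006-10-17.
Because the defendant's active military service ran from 2005-12-07 to 2006-07-09, the deadline is extended by 214 days to 2007-05-19.
The period was tolled for 332 days by the emergency suspension of filing deadlines (2006-10-15 to 2007-09-12), pushing the deadline to 2008-04-15.
The pending criminal prosecution starting 2008-07-07 came too late — the period had run on 2008-04-15 — and so does not extend the deadline.

2008-04-15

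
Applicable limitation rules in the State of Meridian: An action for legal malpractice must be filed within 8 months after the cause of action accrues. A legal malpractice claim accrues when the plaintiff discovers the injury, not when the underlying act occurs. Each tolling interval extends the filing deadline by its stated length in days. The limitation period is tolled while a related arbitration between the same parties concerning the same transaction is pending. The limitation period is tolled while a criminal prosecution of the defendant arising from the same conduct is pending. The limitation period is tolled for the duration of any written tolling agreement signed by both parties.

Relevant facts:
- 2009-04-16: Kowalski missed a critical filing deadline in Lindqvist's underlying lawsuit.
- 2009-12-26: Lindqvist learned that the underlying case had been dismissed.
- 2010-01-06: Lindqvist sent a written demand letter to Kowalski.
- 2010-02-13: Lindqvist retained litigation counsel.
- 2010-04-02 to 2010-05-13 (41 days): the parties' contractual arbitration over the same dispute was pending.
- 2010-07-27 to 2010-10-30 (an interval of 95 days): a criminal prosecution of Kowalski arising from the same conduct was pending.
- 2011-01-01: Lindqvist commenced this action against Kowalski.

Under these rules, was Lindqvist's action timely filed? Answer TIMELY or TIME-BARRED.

Accrual is tied to discovery, so the period began on 2009-12-26 rather than on 2009-04-16 when the act occurred.
The untolled deadline — 8 months after 2009-12-26 — is 2010-08-26.
Because the pending related arbitration ran from 2010-04-02 to 2010-05-13, the deadline is extended by 41 days to 2010-10-06.
The period was tolled for 95 days by the pending criminal prosecution (2010-07-27 to 2010-10-30), pushing the deadline to 2011-01-09.
None of the other events listed affects the running of the period under the stated rules.
Lindqvist filed on 2011-01-01, before the 2011-01-09 deadline, so the action is timely.

TIMELY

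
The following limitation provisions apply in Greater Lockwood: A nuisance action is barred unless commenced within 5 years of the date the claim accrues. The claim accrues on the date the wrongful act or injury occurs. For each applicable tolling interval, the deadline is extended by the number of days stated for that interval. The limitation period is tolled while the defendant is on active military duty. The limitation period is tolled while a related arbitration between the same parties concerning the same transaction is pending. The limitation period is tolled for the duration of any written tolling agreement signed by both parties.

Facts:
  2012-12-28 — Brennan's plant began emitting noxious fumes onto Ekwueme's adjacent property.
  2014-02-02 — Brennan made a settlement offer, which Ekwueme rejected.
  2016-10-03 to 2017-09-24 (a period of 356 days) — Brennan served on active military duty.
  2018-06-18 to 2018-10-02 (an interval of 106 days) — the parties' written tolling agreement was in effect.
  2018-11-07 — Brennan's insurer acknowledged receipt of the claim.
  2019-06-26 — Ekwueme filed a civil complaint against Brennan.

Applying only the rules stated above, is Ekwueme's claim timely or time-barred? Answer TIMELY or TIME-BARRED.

TIME-BARRED

The claim accrued on 2012-12-28, when the wrongful act occurred.
The untolled deadline — 5 years after 2012-12-28 — is 2017-12-28.
Because the defendant's active military service ran from 2016-10-03 to 2017-09-24, the deadline is extended by 356 days to 2018-12-19.
The written tolling agreement from 2018-06-18 to 2018-10-02 tolled the period for 106 days, extending the deadline to 2019-04-04.
None of the other events listed affects the running of the period under the stated rules.
Ekwueme filed on 2019-06-26, after the 2019-04-04 deadline, so the action is time-barred.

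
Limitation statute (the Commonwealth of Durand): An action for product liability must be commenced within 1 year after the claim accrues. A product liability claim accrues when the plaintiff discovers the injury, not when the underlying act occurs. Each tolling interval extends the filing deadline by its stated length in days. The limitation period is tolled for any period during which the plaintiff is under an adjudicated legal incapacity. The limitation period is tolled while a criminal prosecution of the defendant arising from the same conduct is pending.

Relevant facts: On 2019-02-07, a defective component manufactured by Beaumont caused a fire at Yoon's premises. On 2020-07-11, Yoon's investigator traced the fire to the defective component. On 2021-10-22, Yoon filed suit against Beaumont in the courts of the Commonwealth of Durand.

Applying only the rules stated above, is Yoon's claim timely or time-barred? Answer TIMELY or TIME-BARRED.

Under the discovery rule, the claim accrued on 2020-07-11, when Yoon discovered the injury — not on the 2019-02-07 date of the underlying act.
The untolled deadline — 1 year after 2020-07-11 — is 2021-07-11.
The 2021-10-22 filing falls after the 2021-07-11 deadline; the claim is time-barred.

TIME-BARRED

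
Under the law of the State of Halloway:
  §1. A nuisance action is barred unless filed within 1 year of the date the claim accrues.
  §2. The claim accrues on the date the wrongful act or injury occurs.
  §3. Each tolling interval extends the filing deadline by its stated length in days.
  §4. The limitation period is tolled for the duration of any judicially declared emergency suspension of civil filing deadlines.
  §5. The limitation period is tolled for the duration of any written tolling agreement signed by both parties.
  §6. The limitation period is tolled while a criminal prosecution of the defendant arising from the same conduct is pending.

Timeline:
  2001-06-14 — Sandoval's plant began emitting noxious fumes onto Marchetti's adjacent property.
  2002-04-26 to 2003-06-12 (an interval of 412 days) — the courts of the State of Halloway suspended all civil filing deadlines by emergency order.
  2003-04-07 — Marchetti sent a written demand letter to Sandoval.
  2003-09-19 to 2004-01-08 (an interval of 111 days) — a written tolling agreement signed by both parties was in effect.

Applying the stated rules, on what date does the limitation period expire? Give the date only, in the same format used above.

2003-07-31

The limitation period began to run on 2001-06-14.
1 year from 2001-06-14 is 2002-06-14.
The period was tolled for 412 days by the emergency suspension of filing deadlines (2002-04-26 to 2003-06-12), pushing the deadline to 2003-07-31.
The written tolling agreement from 2003-09-19 to 2004-01-08 began after the period had already run on 2003-07-31, so it has no tolling effect.
The other events in the timeline have no effect on the limitation period under the stated rules.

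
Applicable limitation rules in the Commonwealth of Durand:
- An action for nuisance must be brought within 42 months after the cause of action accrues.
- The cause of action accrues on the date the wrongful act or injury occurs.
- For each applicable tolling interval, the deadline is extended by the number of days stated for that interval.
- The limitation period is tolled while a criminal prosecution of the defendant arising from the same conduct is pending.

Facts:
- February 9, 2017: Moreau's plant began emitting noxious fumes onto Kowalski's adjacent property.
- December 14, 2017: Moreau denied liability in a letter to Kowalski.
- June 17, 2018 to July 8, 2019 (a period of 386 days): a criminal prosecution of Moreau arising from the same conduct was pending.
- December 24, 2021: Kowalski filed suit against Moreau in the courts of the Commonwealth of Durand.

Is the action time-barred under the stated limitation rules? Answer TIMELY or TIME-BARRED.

TIME-BARRED

The claim accrued on February 9, 2017, when the wrongful act occurred.
42 months from February 9, 2017 is August 9, 2020.
The pending criminal prosecution from June 17, 2018 to July 8, 2019 tolled the period for 386 days, extending the deadline to August 30, 2021.
None of the other events listed affects the running of the period under the stated rules.
Filing on December 24, 2021 missed the August 30, 2021 deadline — the action is time-barred.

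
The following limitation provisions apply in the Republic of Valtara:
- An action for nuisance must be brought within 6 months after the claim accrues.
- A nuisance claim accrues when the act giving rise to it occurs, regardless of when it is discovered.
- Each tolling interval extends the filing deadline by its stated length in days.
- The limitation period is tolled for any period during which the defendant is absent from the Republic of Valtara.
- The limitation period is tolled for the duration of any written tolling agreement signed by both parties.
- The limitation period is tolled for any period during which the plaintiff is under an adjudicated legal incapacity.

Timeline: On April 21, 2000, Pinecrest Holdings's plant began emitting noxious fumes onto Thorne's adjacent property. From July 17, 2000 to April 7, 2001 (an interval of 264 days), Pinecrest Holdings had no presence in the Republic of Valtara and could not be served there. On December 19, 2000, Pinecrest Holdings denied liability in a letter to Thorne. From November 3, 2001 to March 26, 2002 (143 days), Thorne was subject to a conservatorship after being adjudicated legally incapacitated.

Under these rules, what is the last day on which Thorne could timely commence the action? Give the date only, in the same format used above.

July 12, 2001

The claim accrued on April 21, 2000, when the wrongful act occurred.
Adding the 6 months base period to April 21, 2000 gives a deadline of October 21, 2000, before any tolling.
The period was tolled for 264 days by the defendant's absence from the jurisdiction (July 17, 2000 to April 7, 2001), pushing the deadline to July 12, 2001.
The plaintiff's legal incapacity starting November 3, 2001 came too late — the period had run on July 12, 2001 — and so does not extend the deadline.
The other events in the timeline have no effect on the limitation period under the stated rules.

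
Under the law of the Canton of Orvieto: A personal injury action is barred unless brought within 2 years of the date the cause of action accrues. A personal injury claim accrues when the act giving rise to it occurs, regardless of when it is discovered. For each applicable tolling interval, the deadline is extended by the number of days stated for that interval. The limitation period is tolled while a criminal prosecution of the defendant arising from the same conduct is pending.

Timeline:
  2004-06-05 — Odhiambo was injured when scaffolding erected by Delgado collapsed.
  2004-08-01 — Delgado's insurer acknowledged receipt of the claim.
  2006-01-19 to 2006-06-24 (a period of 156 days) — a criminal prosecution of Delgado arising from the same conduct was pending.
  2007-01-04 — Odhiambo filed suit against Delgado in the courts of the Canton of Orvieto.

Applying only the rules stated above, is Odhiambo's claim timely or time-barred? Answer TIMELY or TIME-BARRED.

The limitation period began to run on 2004-06-05.
Adding the 2 years base period to 2004-06-05 gives a deadline of 2006-06-05, before any tolling.
The period was tolled for 156 days by the pending criminal prosecution (2006-01-19 to 2006-06-24), pushing the deadline to 2006-11-08.
The other events in the timeline have no effect on the limitation period under the stated rules.
The 2007-01-04 filing falls after the 2006-11-08 deadline; the claim is time-barred.

TIME-BARRED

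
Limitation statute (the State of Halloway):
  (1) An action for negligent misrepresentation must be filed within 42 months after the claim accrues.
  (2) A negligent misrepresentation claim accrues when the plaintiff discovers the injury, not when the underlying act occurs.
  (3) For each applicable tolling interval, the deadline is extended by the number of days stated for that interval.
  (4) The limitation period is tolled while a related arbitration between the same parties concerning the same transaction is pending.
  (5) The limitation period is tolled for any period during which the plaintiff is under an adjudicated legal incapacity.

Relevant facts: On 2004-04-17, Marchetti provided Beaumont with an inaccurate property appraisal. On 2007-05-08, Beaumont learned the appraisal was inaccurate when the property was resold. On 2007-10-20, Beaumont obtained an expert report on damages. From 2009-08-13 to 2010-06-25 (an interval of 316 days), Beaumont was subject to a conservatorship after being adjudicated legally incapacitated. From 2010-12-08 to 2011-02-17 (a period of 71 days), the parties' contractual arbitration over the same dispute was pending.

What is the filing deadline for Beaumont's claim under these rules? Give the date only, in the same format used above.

2011-11-30

Under the discovery rule, the claim accrued on 2007-05-08, when Beaumont discovered the injury — not on the 2004-04-17 date of the underlying act.
The untolled deadline — 42 months after 2007-05-08 — is 2010-11-08.
The period was tolled for 316 days by the plaintiff's legal incapacity (2009-08-13 to 2010-06-25), pushing the deadline to 2011-09-20.
Because the pending related arbitration ran from 2010-12-08 to 2011-02-17, the deadline is extended by 71 days to 2011-11-30.
Nothing else in the chronology tolls or restarts the period.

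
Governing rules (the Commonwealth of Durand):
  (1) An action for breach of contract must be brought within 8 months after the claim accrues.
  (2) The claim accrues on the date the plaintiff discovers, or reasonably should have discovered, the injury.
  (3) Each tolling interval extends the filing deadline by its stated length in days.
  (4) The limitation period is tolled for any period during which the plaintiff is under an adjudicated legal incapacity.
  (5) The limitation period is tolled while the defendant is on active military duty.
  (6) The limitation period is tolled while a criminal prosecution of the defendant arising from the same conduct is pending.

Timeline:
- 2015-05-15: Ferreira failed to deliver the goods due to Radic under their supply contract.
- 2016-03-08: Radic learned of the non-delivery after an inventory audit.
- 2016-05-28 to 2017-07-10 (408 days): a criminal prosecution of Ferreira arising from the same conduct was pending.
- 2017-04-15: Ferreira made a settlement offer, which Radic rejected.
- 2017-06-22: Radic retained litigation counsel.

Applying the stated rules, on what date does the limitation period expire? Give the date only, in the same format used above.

The claim did not accrue until Radic discovered the injury on 2016-03-08; the 2015-05-15 act date does not start the clock under the stated rule.
The untolled deadline — 8 months after 2016-03-08 — is 2016-11-08.
The pending criminal prosecution from 2016-05-28 to 2017-07-10 tolled the period for 408 days, extending the deadline to 2017-12-21.
The other events in the timeline have no effect on the limitation period under the stated rules.

2017-12-21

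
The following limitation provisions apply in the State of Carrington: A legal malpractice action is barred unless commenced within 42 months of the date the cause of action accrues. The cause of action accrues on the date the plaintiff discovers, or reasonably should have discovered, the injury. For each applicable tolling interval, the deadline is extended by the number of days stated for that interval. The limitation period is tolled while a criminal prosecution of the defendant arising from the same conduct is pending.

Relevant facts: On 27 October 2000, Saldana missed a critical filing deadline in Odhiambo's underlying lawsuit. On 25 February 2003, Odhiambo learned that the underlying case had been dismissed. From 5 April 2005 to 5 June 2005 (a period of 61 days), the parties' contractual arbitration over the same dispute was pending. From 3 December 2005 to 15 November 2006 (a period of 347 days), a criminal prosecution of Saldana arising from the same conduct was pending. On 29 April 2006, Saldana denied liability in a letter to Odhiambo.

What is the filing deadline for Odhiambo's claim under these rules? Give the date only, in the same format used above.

7 August 2007

Under the discovery rule, the claim accrued on 25 February 2003, when Odhiambo discovered the injury — not on the 27 October 2000 date of the underlying act.
The untolled deadline — 42 months after 25 February 2003 — is 25 August 2006.
The period was tolled for 347 days by the pending criminal prosecution (3 December 2005 to 15 November 2006), pushing the deadline to 7 August 2007.
No stated provision tolls the period for a pending arbitration, so the interval from 5 April 2005 to 5 June 2005 has no effect on the deadline.
Nothing else in the chronology tolls or restarts the period.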